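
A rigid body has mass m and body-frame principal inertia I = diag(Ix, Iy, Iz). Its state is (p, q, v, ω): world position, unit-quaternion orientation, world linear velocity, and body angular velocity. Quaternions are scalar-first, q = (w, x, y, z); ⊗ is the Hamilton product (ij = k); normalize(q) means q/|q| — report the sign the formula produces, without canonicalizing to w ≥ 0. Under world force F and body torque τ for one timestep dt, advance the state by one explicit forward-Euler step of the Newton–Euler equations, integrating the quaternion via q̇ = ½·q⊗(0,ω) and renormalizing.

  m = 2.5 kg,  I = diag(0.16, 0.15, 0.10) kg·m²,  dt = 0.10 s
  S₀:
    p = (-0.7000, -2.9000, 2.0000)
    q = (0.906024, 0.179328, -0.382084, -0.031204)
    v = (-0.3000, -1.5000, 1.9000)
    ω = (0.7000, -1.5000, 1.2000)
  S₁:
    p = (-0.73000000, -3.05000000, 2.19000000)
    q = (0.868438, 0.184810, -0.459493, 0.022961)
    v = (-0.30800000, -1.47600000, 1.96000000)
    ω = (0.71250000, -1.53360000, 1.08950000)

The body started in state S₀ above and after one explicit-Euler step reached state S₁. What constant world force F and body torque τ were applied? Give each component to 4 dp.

F = (-0.2000, 0.6000, 1.5000)
τ = (0.1100, 0.0000, -0.1000)

rate change Δω = (0.01250000, -0.03360000, -0.11050000)
ω₀×(Iω₀) = (0.0900, 0.0504, 0.0105)
τ = I·(Δω/dt) + ω₀×(Iω₀) = (0.1100, 0.0000, -0.1000)
velocity change Δv = (-0.00800000, 0.02400000, 0.06000000)
m·(v₁−v₀)/dt = (-0.2000, 0.6000, 1.5000)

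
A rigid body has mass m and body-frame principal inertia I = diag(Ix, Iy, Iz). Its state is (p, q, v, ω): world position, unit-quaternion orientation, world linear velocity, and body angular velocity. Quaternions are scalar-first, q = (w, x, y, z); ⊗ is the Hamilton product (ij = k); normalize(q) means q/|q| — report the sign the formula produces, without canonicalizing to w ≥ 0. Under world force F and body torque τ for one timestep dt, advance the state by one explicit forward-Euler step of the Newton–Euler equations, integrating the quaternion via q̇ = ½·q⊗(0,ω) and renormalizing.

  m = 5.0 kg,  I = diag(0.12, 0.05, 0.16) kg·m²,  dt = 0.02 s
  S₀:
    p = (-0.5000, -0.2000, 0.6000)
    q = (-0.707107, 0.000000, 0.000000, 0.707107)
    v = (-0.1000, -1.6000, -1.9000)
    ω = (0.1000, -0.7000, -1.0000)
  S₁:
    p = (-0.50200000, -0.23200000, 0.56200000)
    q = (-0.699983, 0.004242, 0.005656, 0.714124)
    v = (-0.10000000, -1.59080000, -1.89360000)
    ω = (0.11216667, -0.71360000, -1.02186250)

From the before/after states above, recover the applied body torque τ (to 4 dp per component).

τ = (0.1500, -0.0300, -0.1700)

ω₁ − ω₀ = (0.01216667, -0.01360000, -0.02186250)
I·α + gyro = (0.1500, -0.0300, -0.1700)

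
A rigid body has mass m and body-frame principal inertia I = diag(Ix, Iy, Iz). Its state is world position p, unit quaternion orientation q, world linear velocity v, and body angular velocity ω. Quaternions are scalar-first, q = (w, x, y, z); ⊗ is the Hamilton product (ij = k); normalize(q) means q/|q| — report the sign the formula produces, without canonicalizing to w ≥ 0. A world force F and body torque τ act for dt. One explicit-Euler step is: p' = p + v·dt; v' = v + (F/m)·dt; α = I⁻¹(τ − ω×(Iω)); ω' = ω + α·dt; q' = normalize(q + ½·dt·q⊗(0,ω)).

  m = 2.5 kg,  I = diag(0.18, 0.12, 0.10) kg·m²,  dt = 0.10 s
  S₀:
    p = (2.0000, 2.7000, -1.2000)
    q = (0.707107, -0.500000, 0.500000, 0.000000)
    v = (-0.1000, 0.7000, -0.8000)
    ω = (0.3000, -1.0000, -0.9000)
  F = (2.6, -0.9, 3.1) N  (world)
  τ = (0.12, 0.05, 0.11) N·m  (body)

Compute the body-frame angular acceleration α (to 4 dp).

precession coupling ω×(Iω) = (-0.0180, -0.0216, 0.0180)
(τ − ω×Iω)/I = (0.7667, 0.5967, 0.9200)

α = (0.7667, 0.5967, 0.9200)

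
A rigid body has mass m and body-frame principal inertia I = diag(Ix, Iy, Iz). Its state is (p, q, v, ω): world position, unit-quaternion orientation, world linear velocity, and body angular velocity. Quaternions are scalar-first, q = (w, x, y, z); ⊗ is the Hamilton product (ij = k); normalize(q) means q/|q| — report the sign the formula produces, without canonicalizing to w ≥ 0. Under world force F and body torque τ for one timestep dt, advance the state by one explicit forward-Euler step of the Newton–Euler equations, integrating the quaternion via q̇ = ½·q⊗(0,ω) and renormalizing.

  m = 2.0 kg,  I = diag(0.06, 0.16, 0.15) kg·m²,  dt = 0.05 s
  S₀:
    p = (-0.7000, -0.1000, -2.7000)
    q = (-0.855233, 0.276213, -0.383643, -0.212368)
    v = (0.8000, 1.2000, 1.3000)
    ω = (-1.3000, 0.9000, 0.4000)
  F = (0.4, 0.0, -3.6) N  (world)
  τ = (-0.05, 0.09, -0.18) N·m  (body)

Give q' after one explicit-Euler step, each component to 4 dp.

2q̇ = q⊗(0,ω) = (0.7893028, 1.1494769, -0.6041165, -0.5922374)
q' = normalize(q + ½dt·q⊗(0,ω)) = (-0.8348, 0.3047, -0.3984, -0.2270)

q' = (-0.8348, 0.3047, -0.3984, -0.2270)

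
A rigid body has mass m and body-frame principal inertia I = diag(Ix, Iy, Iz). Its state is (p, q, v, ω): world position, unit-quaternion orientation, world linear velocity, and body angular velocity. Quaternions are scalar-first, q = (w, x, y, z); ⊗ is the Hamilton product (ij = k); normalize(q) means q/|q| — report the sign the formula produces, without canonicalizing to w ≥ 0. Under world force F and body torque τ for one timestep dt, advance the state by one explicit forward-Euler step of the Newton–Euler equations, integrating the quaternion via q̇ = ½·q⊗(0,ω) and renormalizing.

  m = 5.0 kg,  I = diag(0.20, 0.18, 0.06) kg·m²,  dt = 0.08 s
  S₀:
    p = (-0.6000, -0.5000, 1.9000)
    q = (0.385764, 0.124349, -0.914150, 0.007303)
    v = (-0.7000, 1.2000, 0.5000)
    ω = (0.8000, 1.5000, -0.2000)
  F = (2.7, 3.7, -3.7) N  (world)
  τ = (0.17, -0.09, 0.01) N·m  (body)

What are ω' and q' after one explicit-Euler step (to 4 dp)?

(τ − ω×Iω)/I = (0.6700, -0.3756, 0.5667)
ω + α·dt = (0.8536, 1.4700, -0.1547)
Hamilton product q⊗(0,ω) = (1.2732064, 0.4804867, 0.6093582, 0.8406907)
q + ½dt·q⊗(0,ω), renormalized = (0.4357, 0.1432, -0.8877, 0.0408)

ω' = (0.8536, 1.4700, -0.1547)
q' = (0.4357, 0.1432, -0.8877, 0.0408)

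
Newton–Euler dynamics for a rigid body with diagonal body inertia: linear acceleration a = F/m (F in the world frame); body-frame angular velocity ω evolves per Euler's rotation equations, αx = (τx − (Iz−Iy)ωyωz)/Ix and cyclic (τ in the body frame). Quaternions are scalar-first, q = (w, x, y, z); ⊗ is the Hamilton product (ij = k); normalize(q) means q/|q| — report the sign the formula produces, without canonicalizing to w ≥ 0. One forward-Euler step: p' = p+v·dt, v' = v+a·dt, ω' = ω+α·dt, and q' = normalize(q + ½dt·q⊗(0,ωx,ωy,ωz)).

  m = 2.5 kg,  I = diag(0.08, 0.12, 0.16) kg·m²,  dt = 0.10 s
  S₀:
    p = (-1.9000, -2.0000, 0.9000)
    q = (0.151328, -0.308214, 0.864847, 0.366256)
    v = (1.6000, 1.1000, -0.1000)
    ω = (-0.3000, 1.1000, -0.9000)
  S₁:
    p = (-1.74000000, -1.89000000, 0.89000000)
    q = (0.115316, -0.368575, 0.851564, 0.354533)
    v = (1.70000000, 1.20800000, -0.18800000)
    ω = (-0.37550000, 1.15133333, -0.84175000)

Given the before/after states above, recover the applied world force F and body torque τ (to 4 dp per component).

F = (2.5000, 2.7000, -2.2000)
τ = (-0.1000, 0.0400, 0.0800)

Δv = v₁−v₀ = (0.10000000, 0.10800000, -0.08800000)
F = m·Δv/dt = (2.5000, 2.7000, -2.2000)
ω₁ − ω₀ = (-0.07550000, 0.05133333, 0.05825000)
gyro term ω₀×Iω₀ = (-0.0396, -0.0216, -0.0132)
applied torque τ = (-0.1000, 0.0400, 0.0800)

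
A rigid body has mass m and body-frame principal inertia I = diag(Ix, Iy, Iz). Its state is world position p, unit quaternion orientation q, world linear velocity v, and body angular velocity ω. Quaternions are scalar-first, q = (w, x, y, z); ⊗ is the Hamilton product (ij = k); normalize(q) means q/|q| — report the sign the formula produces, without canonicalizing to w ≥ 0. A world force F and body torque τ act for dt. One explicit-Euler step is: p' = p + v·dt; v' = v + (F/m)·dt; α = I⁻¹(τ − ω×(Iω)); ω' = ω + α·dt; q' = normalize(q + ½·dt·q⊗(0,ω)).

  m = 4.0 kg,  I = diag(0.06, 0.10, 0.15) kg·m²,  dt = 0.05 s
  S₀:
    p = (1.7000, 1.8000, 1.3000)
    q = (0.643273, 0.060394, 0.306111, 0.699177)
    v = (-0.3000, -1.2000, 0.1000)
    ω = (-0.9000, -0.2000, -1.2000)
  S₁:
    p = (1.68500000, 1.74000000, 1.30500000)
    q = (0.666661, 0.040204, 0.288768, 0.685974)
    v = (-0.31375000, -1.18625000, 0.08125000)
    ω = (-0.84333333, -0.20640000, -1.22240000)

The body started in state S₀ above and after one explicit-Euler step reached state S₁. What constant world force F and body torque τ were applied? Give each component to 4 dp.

Δv = v₁−v₀ = (-0.01375000, 0.01375000, -0.01875000)
applied force F = (-1.1000, 1.1000, -1.5000)
Δω = ω₁−ω₀ = (0.05666667, -0.00640000, -0.02240000)
ω₀×(Iω₀) = (0.0120, -0.0972, 0.0072)
τ = I·(Δω/dt) + ω₀×(Iω₀) = (0.0800, -0.1100, -0.0600)

F = (-1.1000, 1.1000, -1.5000)
τ = (0.0800, -0.1100, -0.0600)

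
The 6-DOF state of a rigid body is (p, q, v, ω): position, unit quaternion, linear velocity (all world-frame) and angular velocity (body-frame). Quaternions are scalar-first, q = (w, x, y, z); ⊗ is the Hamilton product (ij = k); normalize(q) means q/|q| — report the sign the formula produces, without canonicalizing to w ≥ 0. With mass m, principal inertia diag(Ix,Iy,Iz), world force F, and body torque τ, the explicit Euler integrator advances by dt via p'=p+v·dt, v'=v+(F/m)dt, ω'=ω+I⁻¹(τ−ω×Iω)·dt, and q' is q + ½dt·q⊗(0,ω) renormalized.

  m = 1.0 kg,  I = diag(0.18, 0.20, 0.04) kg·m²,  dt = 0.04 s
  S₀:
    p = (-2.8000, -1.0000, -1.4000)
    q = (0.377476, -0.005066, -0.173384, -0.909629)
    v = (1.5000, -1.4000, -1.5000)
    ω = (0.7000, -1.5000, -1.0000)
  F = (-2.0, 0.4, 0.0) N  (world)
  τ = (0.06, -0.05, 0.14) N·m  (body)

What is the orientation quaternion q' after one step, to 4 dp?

2q̇ = q⊗(0,ω) = (-1.1661588, -0.9268263, -1.2080203, -0.2485082)
q' = normalize(q + ½dt·q⊗(0,ω)) = (0.3539, -0.0236, -0.1974, -0.9139)

q' = (0.3539, -0.0236, -0.1974, -0.9139)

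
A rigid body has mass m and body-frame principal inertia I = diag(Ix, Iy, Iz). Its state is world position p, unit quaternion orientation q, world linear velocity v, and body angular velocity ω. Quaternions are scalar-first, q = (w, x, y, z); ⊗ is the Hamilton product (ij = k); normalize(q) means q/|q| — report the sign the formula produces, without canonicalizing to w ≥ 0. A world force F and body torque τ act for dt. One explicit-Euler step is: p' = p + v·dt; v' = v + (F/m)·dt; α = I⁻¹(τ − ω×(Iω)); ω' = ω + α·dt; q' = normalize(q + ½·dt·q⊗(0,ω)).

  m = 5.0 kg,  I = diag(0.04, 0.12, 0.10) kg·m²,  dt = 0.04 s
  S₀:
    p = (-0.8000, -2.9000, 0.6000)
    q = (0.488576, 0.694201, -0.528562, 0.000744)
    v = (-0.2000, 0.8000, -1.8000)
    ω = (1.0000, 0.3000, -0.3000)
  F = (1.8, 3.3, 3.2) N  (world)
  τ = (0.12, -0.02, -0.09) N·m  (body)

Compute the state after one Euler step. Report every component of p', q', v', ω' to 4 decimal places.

α = I⁻¹(τ − ω×Iω) = (2.9550, -0.3167, -1.1400)
new body rate ω' = (1.1182, 0.2873, -0.3456)
2q̇ = q⊗(0,ω) = (-0.5354092, 0.6469214, 0.3555771, 0.5902495)
q + ½dt·q⊗(0,ω), renormalized = (0.4778, 0.7070, -0.5213, 0.0125)
a = (0.3600, 0.6600, 0.6400)
p + v·dt = (-0.8080, -2.8680, 0.5280)
new velocity v' = (-0.1856, 0.8264, -1.7744)

p' = (-0.8080, -2.8680, 0.5280)
q' = (0.4778, 0.7070, -0.5213, 0.0125)
v' = (-0.1856, 0.8264, -1.7744)
ω' = (1.1182, 0.2873, -0.3456)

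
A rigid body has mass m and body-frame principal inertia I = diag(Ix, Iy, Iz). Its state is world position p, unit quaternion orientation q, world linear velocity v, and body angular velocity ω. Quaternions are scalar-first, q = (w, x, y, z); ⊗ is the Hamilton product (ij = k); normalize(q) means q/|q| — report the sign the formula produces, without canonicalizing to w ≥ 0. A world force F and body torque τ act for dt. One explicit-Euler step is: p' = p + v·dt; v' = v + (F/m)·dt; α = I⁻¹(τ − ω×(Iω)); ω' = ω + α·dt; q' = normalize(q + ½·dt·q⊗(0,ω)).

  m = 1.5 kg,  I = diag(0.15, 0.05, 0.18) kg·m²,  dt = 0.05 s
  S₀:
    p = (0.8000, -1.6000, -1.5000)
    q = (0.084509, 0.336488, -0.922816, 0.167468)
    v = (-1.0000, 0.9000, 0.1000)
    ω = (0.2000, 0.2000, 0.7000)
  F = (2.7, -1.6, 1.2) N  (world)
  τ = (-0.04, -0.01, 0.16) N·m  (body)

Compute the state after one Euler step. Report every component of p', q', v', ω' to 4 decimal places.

p' = (0.7500, -1.5550, -1.4950)
q' = (0.0845, 0.3199, -0.9273, 0.1752)
v' = (-0.9100, 0.8467, 0.1400)
ω' = (0.1806, 0.1942, 0.7456)

a = F/m = (1.8000, -1.0667, 0.8000)
p' = p + v·dt = (0.7500, -1.5550, -1.4950)
v' = v + a·dt = (-0.9100, 0.8467, 0.1400)
α = I⁻¹(τ − ω×Iω) = (-0.3880, -0.1160, 0.9111)
new body rate ω' = (0.1806, 0.1942, 0.7456)
q⊗(0,ω) = (0.0000380, -0.6625630, -0.1851462, 0.3110171)
q + ½dt·q⊗(0,ω), renormalized = (0.0845, 0.3199, -0.9273, 0.1752)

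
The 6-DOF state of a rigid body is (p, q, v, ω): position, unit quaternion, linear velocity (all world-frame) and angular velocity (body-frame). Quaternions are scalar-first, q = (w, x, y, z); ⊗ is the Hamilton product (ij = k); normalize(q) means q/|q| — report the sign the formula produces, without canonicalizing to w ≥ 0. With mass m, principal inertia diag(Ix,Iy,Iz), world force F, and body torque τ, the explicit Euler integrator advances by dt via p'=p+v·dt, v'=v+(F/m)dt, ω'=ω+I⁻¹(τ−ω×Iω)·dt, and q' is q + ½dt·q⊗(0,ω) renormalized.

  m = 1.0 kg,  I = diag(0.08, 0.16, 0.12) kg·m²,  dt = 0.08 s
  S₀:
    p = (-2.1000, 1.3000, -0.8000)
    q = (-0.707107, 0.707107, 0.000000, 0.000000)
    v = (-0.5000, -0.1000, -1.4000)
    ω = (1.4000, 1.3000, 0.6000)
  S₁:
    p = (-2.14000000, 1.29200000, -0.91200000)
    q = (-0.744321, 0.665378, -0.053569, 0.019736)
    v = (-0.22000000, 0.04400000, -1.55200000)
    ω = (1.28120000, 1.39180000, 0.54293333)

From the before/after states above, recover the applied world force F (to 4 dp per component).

F = (3.5000, 1.8000, -1.9000)

Δv = v₁−v₀ = (0.28000000, 0.14400000, -0.15200000)
m·(v₁−v₀)/dt = (3.5000, 1.8000, -1.9000)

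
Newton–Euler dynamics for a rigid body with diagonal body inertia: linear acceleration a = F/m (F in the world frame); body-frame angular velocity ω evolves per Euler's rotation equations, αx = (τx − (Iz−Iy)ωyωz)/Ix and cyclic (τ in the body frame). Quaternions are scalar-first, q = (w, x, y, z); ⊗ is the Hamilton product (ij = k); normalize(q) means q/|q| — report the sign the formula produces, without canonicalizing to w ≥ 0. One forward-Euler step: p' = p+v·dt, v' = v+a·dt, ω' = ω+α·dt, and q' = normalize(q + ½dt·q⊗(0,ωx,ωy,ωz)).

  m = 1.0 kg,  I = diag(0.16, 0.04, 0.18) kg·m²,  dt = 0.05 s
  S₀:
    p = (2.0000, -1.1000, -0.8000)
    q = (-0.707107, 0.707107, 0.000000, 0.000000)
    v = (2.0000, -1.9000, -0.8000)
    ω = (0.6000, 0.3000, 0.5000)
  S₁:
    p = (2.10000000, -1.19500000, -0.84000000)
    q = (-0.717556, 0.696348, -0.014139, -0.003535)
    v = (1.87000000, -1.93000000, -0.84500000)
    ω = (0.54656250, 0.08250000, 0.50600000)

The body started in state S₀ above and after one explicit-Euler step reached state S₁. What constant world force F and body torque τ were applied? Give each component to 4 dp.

Δv = v₁−v₀ = (-0.13000000, -0.03000000, -0.04500000)
m·(v₁−v₀)/dt = (-2.6000, -0.6000, -0.9000)
ω₁ − ω₀ = (-0.05343750, -0.21750000, 0.00600000)
precession coupling = (0.0210, -0.0060, -0.0216)
τ = I·(Δω/dt) + ω₀×(Iω₀) = (-0.1500, -0.1800, 0.0000)

F = (-2.6000, -0.6000, -0.9000)
τ = (-0.1500, -0.1800, 0.0000)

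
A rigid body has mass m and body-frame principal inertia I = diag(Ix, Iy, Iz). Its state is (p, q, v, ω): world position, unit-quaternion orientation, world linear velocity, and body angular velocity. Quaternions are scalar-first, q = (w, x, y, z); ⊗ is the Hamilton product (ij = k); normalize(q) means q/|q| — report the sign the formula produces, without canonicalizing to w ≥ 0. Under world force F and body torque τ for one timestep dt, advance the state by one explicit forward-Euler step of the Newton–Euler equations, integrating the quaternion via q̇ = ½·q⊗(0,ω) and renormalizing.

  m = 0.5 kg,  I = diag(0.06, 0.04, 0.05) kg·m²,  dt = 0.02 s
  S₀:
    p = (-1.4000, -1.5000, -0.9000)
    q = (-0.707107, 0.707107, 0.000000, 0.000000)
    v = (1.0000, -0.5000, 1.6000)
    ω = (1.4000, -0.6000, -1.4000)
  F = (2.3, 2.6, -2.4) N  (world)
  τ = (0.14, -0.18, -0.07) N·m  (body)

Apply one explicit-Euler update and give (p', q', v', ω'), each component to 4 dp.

p' = (-1.3800, -1.5100, -0.8680)
q' = (-0.7169, 0.6971, 0.0141, 0.0057)
v' = (1.0920, -0.3960, 1.5040)
ω' = (1.4439, -0.6802, -1.4347)

precession coupling ω×(Iω) = (0.0084, -0.0196, 0.0168)
α = I⁻¹(τ − ω×Iω) = (2.1933, -4.0100, -1.7360)
ω + α·dt = (1.4439, -0.6802, -1.4347)
Hamilton product q⊗(0,ω) = (-0.9899498, -0.9899498, 1.4142140, 0.5656856)
updated quaternion q' = (-0.7169, 0.6971, 0.0141, 0.0057)
a = F/m = (4.6000, 5.2000, -4.8000)
p' = p + v·dt = (-1.3800, -1.5100, -0.8680)
v + (F/m)dt = (1.0920, -0.3960, 1.5040)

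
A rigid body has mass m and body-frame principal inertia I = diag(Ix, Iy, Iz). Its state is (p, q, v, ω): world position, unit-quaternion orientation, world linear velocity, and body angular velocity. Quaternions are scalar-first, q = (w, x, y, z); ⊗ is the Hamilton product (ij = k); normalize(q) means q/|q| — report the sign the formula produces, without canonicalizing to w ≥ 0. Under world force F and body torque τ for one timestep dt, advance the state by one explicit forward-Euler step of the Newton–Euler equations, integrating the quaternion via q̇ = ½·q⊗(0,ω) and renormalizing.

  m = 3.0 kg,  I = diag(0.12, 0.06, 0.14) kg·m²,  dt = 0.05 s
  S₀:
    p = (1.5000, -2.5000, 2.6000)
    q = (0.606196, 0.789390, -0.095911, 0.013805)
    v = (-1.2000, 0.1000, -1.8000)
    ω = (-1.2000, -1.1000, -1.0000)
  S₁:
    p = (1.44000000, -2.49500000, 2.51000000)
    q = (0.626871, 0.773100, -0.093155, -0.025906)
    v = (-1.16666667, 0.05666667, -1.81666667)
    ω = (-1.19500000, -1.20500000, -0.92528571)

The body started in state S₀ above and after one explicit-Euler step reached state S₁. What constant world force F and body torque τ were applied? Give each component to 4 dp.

F = (2.0000, -2.6000, -1.0000)
τ = (0.1000, -0.1500, 0.1300)

rate change Δω = (0.00500000, -0.10500000, 0.07471429)
gyro term ω₀×Iω₀ = (0.0880, -0.0240, -0.0792)
I·α + gyro = (0.1000, -0.1500, 0.1300)
velocity change Δv = (0.03333333, -0.04333333, -0.01666667)
applied force F = (2.0000, -2.6000, -1.0000)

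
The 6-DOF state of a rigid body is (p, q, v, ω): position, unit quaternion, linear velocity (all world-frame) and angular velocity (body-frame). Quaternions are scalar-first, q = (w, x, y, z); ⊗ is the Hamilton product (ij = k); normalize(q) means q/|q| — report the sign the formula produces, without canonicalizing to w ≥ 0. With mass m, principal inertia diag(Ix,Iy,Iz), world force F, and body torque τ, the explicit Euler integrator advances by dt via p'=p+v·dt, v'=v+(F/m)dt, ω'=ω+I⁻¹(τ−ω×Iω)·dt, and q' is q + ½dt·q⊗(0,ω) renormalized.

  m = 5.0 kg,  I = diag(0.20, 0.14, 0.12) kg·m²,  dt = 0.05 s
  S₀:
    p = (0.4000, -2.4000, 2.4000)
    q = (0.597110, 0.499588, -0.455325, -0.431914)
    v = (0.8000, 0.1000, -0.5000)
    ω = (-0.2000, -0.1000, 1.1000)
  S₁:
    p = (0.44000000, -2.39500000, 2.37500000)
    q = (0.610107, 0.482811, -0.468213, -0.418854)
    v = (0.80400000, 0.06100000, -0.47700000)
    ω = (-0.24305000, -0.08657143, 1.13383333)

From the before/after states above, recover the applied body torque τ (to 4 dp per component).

ω₁ − ω₀ = (-0.04305000, 0.01342857, 0.03383333)
ω₀×(Iω₀) = (0.0022, -0.0176, -0.0012)
applied torque τ = (-0.1700, 0.0200, 0.0800)

τ = (-0.1700, 0.0200, 0.0800)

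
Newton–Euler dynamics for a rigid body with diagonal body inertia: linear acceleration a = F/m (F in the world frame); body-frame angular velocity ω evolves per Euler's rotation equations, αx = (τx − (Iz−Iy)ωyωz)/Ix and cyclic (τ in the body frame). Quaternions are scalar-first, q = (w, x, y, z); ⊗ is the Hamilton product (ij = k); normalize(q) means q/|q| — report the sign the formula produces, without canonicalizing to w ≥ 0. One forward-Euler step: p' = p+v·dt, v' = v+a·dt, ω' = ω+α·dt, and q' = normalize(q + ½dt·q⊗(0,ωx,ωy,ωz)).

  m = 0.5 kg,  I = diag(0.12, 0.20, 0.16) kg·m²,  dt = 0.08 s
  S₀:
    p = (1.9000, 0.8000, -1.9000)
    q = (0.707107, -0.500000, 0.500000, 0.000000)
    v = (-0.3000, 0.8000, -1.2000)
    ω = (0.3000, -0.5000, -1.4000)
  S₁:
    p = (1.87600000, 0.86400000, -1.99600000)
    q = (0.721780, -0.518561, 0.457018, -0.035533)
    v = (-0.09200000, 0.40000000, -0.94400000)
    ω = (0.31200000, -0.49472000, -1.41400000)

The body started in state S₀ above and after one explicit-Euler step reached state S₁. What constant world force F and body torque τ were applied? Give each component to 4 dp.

velocity change Δv = (0.20800000, -0.40000000, 0.25600000)
F = m·Δv/dt = (1.3000, -2.5000, 1.6000)
Δω = ω₁−ω₀ = (0.01200000, 0.00528000, -0.01400000)
applied torque τ = (-0.0100, 0.0300, -0.0400)

F = (1.3000, -2.5000, 1.6000)
τ = (-0.0100, 0.0300, -0.0400)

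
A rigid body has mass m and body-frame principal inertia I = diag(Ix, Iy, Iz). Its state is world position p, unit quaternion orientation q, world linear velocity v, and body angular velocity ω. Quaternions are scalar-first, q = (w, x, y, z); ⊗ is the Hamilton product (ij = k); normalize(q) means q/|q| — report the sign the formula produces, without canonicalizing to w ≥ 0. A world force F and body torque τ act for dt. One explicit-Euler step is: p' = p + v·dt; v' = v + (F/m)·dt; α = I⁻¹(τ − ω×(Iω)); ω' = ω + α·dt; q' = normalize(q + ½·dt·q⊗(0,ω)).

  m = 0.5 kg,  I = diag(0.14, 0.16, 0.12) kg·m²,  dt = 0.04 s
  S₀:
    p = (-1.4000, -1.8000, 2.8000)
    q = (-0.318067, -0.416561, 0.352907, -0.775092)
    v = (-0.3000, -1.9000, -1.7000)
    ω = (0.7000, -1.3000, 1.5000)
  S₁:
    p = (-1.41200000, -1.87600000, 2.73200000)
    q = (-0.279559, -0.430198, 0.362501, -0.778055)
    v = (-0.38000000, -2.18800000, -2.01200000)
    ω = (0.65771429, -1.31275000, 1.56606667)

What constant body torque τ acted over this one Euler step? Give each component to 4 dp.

τ = (-0.0700, -0.0300, 0.1800)

ω₁ − ω₀ = (-0.04228571, -0.01275000, 0.06606667)
τ = I·(Δω/dt) + ω₀×(Iω₀) = (-0.0700, -0.0300, 0.1800)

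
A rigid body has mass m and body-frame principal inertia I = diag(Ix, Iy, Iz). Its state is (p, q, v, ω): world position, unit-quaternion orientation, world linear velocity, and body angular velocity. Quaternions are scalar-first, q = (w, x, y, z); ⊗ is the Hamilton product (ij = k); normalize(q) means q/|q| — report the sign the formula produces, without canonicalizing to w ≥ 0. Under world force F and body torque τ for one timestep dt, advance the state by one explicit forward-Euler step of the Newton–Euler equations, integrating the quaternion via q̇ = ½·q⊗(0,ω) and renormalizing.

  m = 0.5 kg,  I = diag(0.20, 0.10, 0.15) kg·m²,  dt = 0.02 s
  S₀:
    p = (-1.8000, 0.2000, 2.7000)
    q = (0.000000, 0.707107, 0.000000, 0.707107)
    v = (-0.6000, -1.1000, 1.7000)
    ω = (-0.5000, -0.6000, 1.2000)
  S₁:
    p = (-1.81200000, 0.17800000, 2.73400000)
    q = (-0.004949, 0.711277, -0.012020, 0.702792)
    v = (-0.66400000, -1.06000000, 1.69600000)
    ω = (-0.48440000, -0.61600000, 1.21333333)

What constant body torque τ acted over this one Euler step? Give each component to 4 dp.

τ = (0.1200, -0.1100, 0.0700)

Δω = ω₁−ω₀ = (0.01560000, -0.01600000, 0.01333333)
τ = I·(Δω/dt) + ω₀×(Iω₀) = (0.1200, -0.1100, 0.0700)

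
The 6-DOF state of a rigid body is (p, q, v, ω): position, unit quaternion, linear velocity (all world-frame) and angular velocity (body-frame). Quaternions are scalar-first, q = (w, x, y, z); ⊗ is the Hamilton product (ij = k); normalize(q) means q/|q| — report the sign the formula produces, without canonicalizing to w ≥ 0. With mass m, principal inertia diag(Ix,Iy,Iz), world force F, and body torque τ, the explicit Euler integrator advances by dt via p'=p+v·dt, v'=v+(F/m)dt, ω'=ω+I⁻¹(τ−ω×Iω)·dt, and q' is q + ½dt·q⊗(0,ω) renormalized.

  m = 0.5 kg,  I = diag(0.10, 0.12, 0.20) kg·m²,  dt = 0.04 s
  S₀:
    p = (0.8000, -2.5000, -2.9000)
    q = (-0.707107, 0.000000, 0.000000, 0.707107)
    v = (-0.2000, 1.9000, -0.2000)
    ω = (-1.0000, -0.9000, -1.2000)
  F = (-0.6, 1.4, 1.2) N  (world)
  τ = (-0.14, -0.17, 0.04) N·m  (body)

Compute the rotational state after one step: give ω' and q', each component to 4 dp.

α = I⁻¹(τ − ω×Iω) = (-2.2640, -0.4167, 0.1100)
new body rate ω' = (-1.0906, -0.9167, -1.1956)
Hamilton product q⊗(0,ω) = (0.8485284, 1.3435033, -0.0707107, 0.8485284)
q + ½dt·q⊗(0,ω), renormalized = (-0.6897, 0.0269, -0.0014, 0.7236)

ω' = (-1.0906, -0.9167, -1.1956)
q' = (-0.6897, 0.0269, -0.0014, 0.7236)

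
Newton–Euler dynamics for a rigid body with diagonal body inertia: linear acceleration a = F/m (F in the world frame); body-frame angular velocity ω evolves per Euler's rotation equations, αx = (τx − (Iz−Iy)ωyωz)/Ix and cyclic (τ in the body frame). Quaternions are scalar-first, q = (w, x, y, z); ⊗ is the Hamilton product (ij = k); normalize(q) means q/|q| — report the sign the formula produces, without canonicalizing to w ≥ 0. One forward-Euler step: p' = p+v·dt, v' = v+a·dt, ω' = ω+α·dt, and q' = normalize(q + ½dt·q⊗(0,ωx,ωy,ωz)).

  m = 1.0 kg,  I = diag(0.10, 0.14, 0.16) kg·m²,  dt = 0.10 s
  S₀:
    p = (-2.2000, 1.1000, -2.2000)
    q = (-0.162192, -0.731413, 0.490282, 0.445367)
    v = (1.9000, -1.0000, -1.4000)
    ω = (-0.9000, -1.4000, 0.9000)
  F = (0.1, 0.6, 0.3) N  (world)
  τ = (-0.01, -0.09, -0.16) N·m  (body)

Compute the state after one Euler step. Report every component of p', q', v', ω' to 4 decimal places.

new position p' = (-2.0100, 1.0000, -2.3400)
new velocity v' = (1.9100, -0.9400, -1.3700)
(τ − ω×Iω)/I = (0.1520, -0.9900, -1.3150)
ω' = ω + α·dt = (-0.8848, -1.4990, 0.7685)
q⊗(0,ω) = (-0.3727072, 1.2107404, 0.4845102, 1.3192592)
updated quaternion q' = (-0.1800, -0.6679, 0.5122, 0.5091)

p' = (-2.0100, 1.0000, -2.3400)
q' = (-0.1800, -0.6679, 0.5122, 0.5091)
v' = (1.9100, -0.9400, -1.3700)
ω' = (-0.8848, -1.4990, 0.7685)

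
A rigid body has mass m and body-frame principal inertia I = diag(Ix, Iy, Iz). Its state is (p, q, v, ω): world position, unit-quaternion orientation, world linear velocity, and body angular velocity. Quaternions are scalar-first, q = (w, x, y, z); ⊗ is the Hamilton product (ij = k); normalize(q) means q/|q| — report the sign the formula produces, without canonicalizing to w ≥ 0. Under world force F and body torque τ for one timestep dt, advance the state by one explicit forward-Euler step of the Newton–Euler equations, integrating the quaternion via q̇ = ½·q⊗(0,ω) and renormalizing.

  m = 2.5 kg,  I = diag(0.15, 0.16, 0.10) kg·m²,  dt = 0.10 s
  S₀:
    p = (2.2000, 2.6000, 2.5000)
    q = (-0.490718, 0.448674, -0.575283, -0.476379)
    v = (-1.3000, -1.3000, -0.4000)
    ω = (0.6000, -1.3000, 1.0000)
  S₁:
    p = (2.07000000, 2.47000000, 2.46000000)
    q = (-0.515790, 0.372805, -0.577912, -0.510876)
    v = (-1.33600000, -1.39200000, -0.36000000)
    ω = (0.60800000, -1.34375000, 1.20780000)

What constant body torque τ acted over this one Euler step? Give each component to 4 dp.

ω₁ − ω₀ = (0.00800000, -0.04375000, 0.20780000)
gyro term ω₀×Iω₀ = (0.0780, 0.0300, -0.0078)
I·α + gyro = (0.0900, -0.0400, 0.2000)

τ = (0.0900, -0.0400, 0.2000)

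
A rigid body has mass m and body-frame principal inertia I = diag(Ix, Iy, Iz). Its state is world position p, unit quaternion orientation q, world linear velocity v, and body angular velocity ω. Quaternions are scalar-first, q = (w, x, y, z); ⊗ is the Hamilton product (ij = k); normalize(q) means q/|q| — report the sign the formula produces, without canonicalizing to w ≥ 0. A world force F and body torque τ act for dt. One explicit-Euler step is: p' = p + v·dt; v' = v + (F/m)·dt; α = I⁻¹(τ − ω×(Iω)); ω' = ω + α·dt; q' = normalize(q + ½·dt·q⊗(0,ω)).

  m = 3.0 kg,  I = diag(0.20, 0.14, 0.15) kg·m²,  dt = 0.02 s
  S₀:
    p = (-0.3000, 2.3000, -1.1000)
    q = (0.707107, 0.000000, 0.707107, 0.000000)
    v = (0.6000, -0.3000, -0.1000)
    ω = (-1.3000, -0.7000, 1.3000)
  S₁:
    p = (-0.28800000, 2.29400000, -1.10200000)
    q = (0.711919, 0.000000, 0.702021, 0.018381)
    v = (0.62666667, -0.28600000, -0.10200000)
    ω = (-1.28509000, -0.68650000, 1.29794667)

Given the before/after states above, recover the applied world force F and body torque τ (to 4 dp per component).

F = (4.0000, 2.1000, -0.3000)
τ = (0.1400, 0.0100, -0.0700)

velocity change Δv = (0.02666667, 0.01400000, -0.00200000)
m·(v₁−v₀)/dt = (4.0000, 2.1000, -0.3000)
rate change Δω = (0.01491000, 0.01350000, -0.00205333)
precession coupling = (-0.0091, -0.0845, -0.0546)
I·α + gyro = (0.1400, 0.0100, -0.0700)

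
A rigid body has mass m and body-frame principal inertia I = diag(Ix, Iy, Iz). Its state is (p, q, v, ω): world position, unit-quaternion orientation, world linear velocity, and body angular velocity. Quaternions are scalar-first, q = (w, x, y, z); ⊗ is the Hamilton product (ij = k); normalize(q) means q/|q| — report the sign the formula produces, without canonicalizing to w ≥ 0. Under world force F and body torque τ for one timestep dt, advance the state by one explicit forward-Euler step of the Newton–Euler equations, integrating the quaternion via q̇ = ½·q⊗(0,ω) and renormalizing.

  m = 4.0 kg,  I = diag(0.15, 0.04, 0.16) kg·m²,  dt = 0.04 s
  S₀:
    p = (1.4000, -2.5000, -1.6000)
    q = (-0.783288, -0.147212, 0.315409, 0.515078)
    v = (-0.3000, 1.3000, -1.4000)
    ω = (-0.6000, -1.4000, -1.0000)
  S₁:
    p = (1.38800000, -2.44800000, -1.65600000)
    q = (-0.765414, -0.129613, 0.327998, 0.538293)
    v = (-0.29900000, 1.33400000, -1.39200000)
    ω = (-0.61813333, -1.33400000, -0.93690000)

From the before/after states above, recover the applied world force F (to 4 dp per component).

F = (0.1000, 3.4000, 0.8000)

v₁ − v₀ = (0.00100000, 0.03400000, 0.00800000)
applied force F = (0.1000, 3.4000, 0.8000)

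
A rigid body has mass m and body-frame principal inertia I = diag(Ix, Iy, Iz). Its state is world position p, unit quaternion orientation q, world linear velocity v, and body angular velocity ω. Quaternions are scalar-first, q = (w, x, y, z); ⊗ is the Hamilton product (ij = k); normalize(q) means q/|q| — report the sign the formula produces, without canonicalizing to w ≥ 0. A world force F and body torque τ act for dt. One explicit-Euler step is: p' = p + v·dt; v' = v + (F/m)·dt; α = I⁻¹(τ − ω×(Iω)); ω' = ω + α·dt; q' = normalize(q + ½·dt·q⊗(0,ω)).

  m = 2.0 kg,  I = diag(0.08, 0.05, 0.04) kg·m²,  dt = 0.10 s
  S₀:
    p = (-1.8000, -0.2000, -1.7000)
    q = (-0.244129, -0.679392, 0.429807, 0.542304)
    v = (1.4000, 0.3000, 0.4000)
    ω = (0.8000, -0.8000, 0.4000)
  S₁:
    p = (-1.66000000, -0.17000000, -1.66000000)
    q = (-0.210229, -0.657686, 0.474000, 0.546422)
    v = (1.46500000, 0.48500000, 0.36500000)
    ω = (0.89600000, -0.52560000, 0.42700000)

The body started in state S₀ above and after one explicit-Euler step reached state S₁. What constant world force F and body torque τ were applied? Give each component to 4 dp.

F = (1.3000, 3.7000, -0.7000)
τ = (0.0800, 0.1500, 0.0300)

v₁ − v₀ = (0.06500000, 0.18500000, -0.03500000)
applied force F = (1.3000, 3.7000, -0.7000)
Δω = ω₁−ω₀ = (0.09600000, 0.27440000, 0.02700000)
applied torque τ = (0.0800, 0.1500, 0.0300)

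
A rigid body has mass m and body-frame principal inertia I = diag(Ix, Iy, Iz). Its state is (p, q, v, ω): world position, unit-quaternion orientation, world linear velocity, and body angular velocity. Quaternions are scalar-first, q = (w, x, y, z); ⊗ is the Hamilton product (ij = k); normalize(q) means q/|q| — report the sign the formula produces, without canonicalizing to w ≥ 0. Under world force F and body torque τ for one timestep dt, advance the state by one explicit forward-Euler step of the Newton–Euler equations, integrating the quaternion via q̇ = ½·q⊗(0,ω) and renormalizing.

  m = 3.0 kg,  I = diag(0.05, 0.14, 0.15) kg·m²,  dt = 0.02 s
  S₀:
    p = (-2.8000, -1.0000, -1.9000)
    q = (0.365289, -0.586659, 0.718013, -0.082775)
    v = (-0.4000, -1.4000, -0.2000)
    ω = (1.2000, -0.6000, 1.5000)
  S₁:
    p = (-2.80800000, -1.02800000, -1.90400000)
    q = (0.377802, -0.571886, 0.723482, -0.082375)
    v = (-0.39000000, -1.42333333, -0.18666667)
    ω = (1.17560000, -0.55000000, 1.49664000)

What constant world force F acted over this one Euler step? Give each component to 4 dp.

v₁ − v₀ = (0.01000000, -0.02333333, 0.01333333)
m·(v₁−v₀)/dt = (1.5000, -3.5000, 2.0000)

F = (1.5000, -3.5000, 2.0000)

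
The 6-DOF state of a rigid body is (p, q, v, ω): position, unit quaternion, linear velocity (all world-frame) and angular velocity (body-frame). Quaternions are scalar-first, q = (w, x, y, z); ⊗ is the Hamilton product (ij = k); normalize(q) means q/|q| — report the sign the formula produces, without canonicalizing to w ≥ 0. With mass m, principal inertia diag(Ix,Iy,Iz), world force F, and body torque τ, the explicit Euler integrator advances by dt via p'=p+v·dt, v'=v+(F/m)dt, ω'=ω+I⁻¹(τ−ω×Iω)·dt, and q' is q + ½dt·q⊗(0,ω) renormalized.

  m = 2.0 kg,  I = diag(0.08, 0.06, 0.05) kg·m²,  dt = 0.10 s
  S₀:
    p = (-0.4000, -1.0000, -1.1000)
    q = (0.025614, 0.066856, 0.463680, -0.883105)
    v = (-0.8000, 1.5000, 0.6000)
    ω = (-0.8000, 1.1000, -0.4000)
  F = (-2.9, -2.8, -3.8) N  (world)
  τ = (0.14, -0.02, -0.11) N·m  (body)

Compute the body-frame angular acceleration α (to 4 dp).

α = (1.6950, -0.4933, -2.5520)

precession coupling ω×(Iω) = (0.0044, 0.0096, 0.0176)
(τ − ω×Iω)/I = (1.6950, -0.4933, -2.5520)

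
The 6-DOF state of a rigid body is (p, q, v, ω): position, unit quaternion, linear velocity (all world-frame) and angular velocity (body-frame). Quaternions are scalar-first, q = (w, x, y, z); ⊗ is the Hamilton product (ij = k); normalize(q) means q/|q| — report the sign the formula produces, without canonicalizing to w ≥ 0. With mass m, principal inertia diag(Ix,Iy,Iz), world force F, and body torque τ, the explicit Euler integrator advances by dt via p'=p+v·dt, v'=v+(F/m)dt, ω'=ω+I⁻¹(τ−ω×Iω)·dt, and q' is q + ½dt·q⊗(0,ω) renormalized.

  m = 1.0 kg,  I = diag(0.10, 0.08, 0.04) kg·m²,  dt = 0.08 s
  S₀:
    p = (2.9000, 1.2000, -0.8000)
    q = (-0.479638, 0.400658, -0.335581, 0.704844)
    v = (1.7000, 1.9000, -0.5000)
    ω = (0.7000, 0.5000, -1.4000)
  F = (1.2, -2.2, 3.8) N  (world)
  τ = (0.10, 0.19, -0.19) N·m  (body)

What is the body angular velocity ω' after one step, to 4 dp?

α = I⁻¹(τ − ω×Iω) = (0.7200, 3.1100, -4.5750)
ω + α·dt = (0.7576, 0.7488, -1.7660)

ω' = (0.7576, 0.7488, -1.7660)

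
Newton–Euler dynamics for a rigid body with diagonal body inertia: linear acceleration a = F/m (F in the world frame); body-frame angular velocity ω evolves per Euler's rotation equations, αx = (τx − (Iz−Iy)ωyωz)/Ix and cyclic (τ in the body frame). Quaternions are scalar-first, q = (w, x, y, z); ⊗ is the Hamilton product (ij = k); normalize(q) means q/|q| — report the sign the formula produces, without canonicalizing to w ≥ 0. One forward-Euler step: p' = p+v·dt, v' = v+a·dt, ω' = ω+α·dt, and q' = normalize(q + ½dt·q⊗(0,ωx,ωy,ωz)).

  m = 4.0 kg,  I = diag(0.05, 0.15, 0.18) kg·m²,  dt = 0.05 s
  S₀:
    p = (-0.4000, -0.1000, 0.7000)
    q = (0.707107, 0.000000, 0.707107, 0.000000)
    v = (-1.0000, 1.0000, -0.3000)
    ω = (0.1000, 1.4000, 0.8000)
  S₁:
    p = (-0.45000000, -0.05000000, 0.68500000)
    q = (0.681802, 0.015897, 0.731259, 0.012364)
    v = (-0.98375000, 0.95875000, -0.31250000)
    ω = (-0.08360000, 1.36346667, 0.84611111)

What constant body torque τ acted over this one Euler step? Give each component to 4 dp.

τ = (-0.1500, -0.1200, 0.1800)

Δω = ω₁−ω₀ = (-0.18360000, -0.03653333, 0.04611111)
precession coupling = (0.0336, -0.0104, 0.0140)
τ = I·(Δω/dt) + ω₀×(Iω₀) = (-0.1500, -0.1200, 0.1800)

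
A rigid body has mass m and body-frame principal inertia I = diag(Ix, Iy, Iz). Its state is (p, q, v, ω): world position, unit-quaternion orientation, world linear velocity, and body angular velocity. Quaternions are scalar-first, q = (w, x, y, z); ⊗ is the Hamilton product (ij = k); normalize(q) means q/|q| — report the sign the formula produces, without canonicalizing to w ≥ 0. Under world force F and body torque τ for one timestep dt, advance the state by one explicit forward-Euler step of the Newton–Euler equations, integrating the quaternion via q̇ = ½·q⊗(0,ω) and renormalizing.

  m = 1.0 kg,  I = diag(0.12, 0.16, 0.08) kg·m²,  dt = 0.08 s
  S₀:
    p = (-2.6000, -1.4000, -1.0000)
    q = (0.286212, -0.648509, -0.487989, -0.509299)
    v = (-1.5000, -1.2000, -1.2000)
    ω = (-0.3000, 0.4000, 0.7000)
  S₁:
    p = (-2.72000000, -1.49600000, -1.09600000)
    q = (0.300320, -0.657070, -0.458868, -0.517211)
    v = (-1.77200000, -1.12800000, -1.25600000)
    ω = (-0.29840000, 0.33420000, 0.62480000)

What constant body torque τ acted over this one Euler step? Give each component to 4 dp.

Δω = ω₁−ω₀ = (0.00160000, -0.06580000, -0.07520000)
gyro term ω₀×Iω₀ = (-0.0224, -0.0084, -0.0048)
I·α + gyro = (-0.0200, -0.1400, -0.0800)

τ = (-0.0200, -0.1400, -0.0800)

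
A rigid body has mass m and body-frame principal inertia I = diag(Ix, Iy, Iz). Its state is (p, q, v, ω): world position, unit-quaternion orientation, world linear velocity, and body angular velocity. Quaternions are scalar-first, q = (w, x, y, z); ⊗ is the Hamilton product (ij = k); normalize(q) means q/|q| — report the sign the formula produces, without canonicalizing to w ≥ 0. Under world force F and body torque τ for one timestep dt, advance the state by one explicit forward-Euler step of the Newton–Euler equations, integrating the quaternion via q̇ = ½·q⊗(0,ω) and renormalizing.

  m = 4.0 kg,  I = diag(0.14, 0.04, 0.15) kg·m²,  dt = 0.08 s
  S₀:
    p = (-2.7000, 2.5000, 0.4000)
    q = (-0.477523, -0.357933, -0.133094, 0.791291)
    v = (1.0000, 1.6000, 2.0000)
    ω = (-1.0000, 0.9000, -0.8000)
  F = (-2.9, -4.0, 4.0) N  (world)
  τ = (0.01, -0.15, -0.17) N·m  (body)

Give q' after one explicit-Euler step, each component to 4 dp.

q⊗(0,ω) = (0.3948844, -0.1281637, -1.5074081, -0.0732153)
q + ½dt·q⊗(0,ω), renormalized = (-0.4608, -0.3624, -0.1930, 0.7868)

q' = (-0.4608, -0.3624, -0.1930, 0.7868)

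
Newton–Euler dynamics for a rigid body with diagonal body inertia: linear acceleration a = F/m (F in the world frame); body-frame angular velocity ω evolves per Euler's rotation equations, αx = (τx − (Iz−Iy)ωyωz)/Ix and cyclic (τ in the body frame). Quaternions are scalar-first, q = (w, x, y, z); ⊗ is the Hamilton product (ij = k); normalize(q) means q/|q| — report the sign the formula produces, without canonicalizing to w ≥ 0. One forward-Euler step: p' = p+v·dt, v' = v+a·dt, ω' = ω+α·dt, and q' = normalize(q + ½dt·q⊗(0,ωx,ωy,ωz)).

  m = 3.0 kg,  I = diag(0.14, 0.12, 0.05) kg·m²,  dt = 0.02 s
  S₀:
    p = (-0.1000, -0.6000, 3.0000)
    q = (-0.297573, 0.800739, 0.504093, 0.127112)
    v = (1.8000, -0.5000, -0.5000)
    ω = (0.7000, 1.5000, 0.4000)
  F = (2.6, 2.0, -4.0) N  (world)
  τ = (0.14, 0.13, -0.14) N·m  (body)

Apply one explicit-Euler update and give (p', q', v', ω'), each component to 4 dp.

p' = (-0.0640, -0.6100, 2.9900)
q' = (-0.3112, 0.7986, 0.4972, 0.1344)
v' = (1.8173, -0.4867, -0.5267)
ω' = (0.7260, 1.5175, 0.3524)

α = I⁻¹(τ − ω×Iω) = (1.3000, 0.8733, -2.3800)
new body rate ω' = (0.7260, 1.5175, 0.3524)
2q̇ = q⊗(0,ω) = (-1.3675016, -0.1973319, -0.6776767, 0.7292142)
updated quaternion q' = (-0.3112, 0.7986, 0.4972, 0.1344)
a = F/m = (0.8667, 0.6667, -1.3333)
p + v·dt = (-0.0640, -0.6100, 2.9900)
v' = v + a·dt = (1.8173, -0.4867, -0.5267)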